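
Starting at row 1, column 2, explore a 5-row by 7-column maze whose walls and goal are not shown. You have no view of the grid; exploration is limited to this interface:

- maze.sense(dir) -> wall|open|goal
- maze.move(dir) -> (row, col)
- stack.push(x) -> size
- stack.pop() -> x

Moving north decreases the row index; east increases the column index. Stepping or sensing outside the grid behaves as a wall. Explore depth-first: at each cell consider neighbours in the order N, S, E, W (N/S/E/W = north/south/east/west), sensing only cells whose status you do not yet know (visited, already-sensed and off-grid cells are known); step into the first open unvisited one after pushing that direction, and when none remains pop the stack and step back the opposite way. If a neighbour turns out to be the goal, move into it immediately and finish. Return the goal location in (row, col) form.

>>> maze.sense north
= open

>>> stack.push north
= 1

>>> maze.move north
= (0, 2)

>>> maze.sense east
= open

>>> stack.push east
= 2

>>> maze.move east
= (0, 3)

>>> maze.sense south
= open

>>> stack.push south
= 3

>>> maze.move south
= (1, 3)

>>> maze.sense south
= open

>>> stack.push south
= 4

>>> maze.move south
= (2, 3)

>>> maze.sense south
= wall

>>> maze.sense east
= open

>>> stack.push east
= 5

>>> maze.move east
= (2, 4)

>>> maze.sense north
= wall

>>> maze.sense south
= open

>>> stack.push south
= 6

>>> maze.move south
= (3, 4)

>>> maze.sense south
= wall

>>> maze.sense east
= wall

>>> stack.pop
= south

>>> maze.move north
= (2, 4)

>>> maze.sense east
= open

>>> stack.push east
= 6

>>> maze.move east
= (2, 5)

>>> maze.sense north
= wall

>>> maze.sense east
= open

>>> stack.push east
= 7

>>> maze.move east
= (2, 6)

>>> maze.sense north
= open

>>> stack.push north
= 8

>>> maze.move north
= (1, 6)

>>> maze.sense north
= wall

>>> stack.pop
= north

>>> maze.move south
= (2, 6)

>>> maze.sense south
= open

>>> stack.push south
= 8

>>> maze.move south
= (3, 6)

>>> maze.sense south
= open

>>> stack.push south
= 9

>>> maze.move south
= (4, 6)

>>> maze.sense west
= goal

>>> maze.move west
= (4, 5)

Answer: (4, 5)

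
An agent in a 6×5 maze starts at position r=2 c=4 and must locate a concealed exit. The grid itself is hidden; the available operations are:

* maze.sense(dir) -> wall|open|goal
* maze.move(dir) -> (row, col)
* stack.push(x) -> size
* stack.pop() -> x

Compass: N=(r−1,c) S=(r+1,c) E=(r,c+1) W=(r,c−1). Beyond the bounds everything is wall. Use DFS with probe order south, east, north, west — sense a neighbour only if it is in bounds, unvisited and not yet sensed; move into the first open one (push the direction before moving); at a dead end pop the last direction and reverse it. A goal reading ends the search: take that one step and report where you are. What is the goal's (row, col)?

Step: maze.sense[dir=south]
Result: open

Step: stack.push[x=south]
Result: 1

Step: maze.move[dir=south]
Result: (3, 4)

Step: maze.sense[dir=south]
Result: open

Step: stack.push[x=south]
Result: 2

Step: maze.move[dir=south]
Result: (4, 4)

Step: maze.sense[dir=south]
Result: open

Step: stack.push[x=south]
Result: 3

Step: maze.move[dir=south]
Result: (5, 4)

Step: maze.sense[dir=west]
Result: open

Step: stack.push[x=west]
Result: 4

Step: maze.move[dir=west]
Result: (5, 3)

Step: maze.sense[dir=north]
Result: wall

Step: maze.sense[dir=west]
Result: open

Step: stack.push[x=west]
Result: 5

Step: maze.move[dir=west]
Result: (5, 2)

Step: maze.sense[dir=north]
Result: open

Step: stack.push[x=north]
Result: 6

Step: maze.move[dir=north]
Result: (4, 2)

Step: maze.sense[dir=north]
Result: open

Step: stack.push[x=north]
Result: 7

Step: maze.move[dir=north]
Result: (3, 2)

Step: maze.sense[dir=east]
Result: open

Step: stack.push[x=east]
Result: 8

Step: maze.move[dir=east]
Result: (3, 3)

Step: maze.sense[dir=north]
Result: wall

Step: stack.pop[]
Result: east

Step: maze.move[dir=west]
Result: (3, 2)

Step: maze.sense[dir=north]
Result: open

Step: stack.push[x=north]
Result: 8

Step: maze.move[dir=north]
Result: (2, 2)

Step: maze.sense[dir=north]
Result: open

Step: stack.push[x=north]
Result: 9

Step: maze.move[dir=north]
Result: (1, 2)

Step: maze.sense[dir=east]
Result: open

Step: stack.push[x=east]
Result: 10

Step: maze.move[dir=east]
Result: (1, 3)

Step: maze.sense[dir=east]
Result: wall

Step: maze.sense[dir=north]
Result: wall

Step: stack.pop[]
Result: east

Step: maze.move[dir=west]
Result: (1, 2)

Step: maze.sense[dir=north]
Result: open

Step: stack.push[x=north]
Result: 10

Step: maze.move[dir=north]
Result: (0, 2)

Step: maze.sense[dir=west]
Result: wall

Step: stack.pop[]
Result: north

Step: maze.move[dir=south]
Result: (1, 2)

Step: maze.sense[dir=west]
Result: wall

Step: stack.pop[]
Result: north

Step: maze.move[dir=south]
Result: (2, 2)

Step: maze.sense[dir=west]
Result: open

Step: stack.push[x=west]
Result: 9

Step: maze.move[dir=west]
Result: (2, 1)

Step: maze.sense[dir=south]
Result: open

Step: stack.push[x=south]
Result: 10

Step: maze.move[dir=south]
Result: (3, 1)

Step: maze.sense[dir=south]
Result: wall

Step: maze.sense[dir=west]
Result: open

Step: stack.push[x=west]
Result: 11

Step: maze.move[dir=west]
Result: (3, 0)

Step: maze.sense[dir=south]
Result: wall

Step: maze.sense[dir=north]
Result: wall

Step: stack.pop[]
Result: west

Step: maze.move[dir=east]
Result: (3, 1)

Step: stack.pop[]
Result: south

Step: maze.move[dir=north]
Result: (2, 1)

Step: stack.pop[]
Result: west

Step: maze.move[dir=east]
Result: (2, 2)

Step: stack.pop[]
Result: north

Step: maze.move[dir=south]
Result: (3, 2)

Step: stack.pop[]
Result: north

Step: maze.move[dir=south]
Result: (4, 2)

Step: stack.pop[]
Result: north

Step: maze.move[dir=south]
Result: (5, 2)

Step: maze.sense[dir=west]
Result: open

Step: stack.push[x=west]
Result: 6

Step: maze.move[dir=west]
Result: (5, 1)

Step: maze.sense[dir=west]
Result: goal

Step: maze.move[dir=west]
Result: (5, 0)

Answer: (5, 0)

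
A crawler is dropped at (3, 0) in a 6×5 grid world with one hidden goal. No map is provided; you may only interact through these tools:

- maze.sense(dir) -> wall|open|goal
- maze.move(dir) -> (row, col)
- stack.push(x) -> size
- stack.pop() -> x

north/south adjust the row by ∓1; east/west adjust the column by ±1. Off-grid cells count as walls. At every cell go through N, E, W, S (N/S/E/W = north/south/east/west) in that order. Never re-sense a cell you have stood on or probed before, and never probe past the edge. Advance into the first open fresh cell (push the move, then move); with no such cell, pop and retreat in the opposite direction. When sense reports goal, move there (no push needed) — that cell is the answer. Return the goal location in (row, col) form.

$ maze.sense north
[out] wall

$ maze.sense east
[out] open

$ stack.push east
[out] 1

$ maze.move east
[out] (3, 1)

$ maze.sense north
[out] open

$ stack.push north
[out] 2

$ maze.move north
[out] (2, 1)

$ maze.sense north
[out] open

$ stack.push north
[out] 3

$ maze.move north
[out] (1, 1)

$ maze.sense north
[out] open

$ stack.push north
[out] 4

$ maze.move north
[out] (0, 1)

$ maze.sense east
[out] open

$ stack.push east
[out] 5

$ maze.move east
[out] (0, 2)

$ maze.sense east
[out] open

$ stack.push east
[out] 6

$ maze.move east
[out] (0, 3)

$ maze.sense east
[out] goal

$ maze.move east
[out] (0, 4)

Answer: (0, 4)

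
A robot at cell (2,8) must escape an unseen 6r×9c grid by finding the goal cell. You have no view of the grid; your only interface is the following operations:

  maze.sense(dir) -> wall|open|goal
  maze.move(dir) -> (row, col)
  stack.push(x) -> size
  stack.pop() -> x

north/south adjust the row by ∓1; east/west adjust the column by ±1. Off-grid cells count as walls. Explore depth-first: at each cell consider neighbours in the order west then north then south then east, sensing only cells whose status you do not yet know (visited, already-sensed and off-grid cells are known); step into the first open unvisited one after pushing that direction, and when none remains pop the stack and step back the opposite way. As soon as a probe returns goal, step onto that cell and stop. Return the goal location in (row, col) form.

# sense(dir: west) : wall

# sense(dir: north) : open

# push(x: north) : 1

# move(dir: north) : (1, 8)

# sense(dir: west) : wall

# sense(dir: north) : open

# push(x: north) : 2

# move(dir: north) : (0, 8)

# sense(dir: west) : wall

# pop() : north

# move(dir: south) : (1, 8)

# pop() : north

# move(dir: south) : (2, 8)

# sense(dir: south) : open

# push(x: south) : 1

# move(dir: south) : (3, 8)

# sense(dir: west) : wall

# sense(dir: south) : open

# push(x: south) : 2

# move(dir: south) : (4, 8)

# sense(dir: west) : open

# push(x: west) : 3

# move(dir: west) : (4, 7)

# sense(dir: west) : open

# push(x: west) : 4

# move(dir: west) : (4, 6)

# sense(dir: west) : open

# push(x: west) : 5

# move(dir: west) : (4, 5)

# sense(dir: west) : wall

# sense(dir: north) : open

# push(x: north) : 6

# move(dir: north) : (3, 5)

# sense(dir: west) : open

# push(x: west) : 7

# move(dir: west) : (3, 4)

# sense(dir: west) : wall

# sense(dir: north) : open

# push(x: north) : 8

# move(dir: north) : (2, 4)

# sense(dir: west) : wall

# sense(dir: north) : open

# push(x: north) : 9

# move(dir: north) : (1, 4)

# sense(dir: west) : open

# push(x: west) : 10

# move(dir: west) : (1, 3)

# sense(dir: west) : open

# push(x: west) : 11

# move(dir: west) : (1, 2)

# sense(dir: west) : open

# push(x: west) : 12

# move(dir: west) : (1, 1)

# sense(dir: west) : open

# push(x: west) : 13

# move(dir: west) : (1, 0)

# sense(dir: north) : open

# push(x: north) : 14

# move(dir: north) : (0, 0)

# sense(dir: east) : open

# push(x: east) : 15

# move(dir: east) : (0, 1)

# sense(dir: east) : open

# push(x: east) : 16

# move(dir: east) : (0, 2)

# sense(dir: east) : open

# push(x: east) : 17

# move(dir: east) : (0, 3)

# sense(dir: east) : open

# push(x: east) : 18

# move(dir: east) : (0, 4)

# sense(dir: east) : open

# push(x: east) : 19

# move(dir: east) : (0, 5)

# sense(dir: south) : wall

# sense(dir: east) : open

# push(x: east) : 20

# move(dir: east) : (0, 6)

# sense(dir: south) : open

# push(x: south) : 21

# move(dir: south) : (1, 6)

# sense(dir: south) : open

# push(x: south) : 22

# move(dir: south) : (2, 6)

# sense(dir: west) : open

# push(x: west) : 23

# move(dir: west) : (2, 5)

# pop() : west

# move(dir: east) : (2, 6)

# sense(dir: south) : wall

# pop() : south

# move(dir: north) : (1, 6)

# pop() : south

# move(dir: north) : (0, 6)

# pop() : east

# move(dir: west) : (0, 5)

# pop() : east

# move(dir: west) : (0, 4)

# pop() : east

# move(dir: west) : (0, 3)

# pop() : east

# move(dir: west) : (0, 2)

# pop() : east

# move(dir: west) : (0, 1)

# pop() : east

# move(dir: west) : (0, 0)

# pop() : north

# move(dir: south) : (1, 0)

# sense(dir: south) : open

# push(x: south) : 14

# move(dir: south) : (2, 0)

# sense(dir: south) : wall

# sense(dir: east) : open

# push(x: east) : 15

# move(dir: east) : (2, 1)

# sense(dir: south) : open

# push(x: south) : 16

# move(dir: south) : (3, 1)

# sense(dir: south) : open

# push(x: south) : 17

# move(dir: south) : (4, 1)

# sense(dir: west) : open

# push(x: west) : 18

# move(dir: west) : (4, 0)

# sense(dir: south) : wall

# pop() : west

# move(dir: east) : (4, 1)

# sense(dir: south) : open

# push(x: south) : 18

# move(dir: south) : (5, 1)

# sense(dir: east) : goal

# move(dir: east) : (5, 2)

Answer: (5, 2)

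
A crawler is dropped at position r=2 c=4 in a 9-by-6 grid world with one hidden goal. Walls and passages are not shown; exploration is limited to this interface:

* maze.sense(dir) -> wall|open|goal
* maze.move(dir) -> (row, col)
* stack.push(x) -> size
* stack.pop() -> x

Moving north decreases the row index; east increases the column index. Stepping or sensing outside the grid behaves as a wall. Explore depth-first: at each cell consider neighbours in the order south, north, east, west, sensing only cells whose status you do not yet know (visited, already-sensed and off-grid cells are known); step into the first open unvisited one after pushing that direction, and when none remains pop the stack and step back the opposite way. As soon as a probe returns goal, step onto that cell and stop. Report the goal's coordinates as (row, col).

// maze.sense(dir=south) : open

// stack.push(x=south) : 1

// maze.move(dir=south) : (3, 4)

// maze.sense(dir=south) : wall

// maze.sense(dir=east) : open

// stack.push(x=east) : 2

// maze.move(dir=east) : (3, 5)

// maze.sense(dir=south) : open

// stack.push(x=south) : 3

// maze.move(dir=south) : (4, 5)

// maze.sense(dir=south) : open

// stack.push(x=south) : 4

// maze.move(dir=south) : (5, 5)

// maze.sense(dir=south) : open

// stack.push(x=south) : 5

// maze.move(dir=south) : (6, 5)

// maze.sense(dir=south) : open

// stack.push(x=south) : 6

// maze.move(dir=south) : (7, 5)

// maze.sense(dir=south) : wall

// maze.sense(dir=west) : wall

// stack.pop() : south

// maze.move(dir=north) : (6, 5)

// maze.sense(dir=west) : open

// stack.push(x=west) : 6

// maze.move(dir=west) : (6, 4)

// maze.sense(dir=north) : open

// stack.push(x=north) : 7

// maze.move(dir=north) : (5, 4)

// maze.sense(dir=west) : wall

// stack.pop() : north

// maze.move(dir=south) : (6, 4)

// maze.sense(dir=west) : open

// stack.push(x=west) : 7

// maze.move(dir=west) : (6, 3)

// maze.sense(dir=south) : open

// stack.push(x=south) : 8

// maze.move(dir=south) : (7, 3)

// maze.sense(dir=south) : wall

// maze.sense(dir=west) : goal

// maze.move(dir=west) : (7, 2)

Answer: (7, 2)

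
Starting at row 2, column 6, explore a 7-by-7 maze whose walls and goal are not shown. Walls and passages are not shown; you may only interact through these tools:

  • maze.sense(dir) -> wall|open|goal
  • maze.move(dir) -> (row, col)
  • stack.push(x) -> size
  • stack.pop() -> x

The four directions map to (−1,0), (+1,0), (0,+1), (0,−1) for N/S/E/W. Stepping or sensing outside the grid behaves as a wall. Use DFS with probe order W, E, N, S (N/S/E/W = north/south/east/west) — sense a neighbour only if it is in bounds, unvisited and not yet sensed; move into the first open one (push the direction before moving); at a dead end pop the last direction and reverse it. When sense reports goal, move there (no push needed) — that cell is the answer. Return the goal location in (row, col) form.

// maze.sense(dir='west') == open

// stack.push(x='west') == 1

// maze.move(dir='west') == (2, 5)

// maze.sense(dir='west') == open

// stack.push(x='west') == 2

// maze.move(dir='west') == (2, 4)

// maze.sense(dir='west') == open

// stack.push(x='west') == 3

// maze.move(dir='west') == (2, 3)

// maze.sense(dir='west') == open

// stack.push(x='west') == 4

// maze.move(dir='west') == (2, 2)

// maze.sense(dir='west') == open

// stack.push(x='west') == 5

// maze.move(dir='west') == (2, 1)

// maze.sense(dir='west') == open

// stack.push(x='west') == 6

// maze.move(dir='west') == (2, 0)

// maze.sense(dir='north') == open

// stack.push(x='north') == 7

// maze.move(dir='north') == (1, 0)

// maze.sense(dir='east') == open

// stack.push(x='east') == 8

// maze.move(dir='east') == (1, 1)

// maze.sense(dir='east') == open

// stack.push(x='east') == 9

// maze.move(dir='east') == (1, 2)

// maze.sense(dir='east') == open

// stack.push(x='east') == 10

// maze.move(dir='east') == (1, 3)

// maze.sense(dir='east') == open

// stack.push(x='east') == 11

// maze.move(dir='east') == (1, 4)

// maze.sense(dir='east') == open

// stack.push(x='east') == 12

// maze.move(dir='east') == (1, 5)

// maze.sense(dir='east') == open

// stack.push(x='east') == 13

// maze.move(dir='east') == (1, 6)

// maze.sense(dir='north') == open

// stack.push(x='north') == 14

// maze.move(dir='north') == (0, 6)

// maze.sense(dir='west') == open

// stack.push(x='west') == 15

// maze.move(dir='west') == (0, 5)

// maze.sense(dir='west') == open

// stack.push(x='west') == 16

// maze.move(dir='west') == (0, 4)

// maze.sense(dir='west') == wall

// stack.pop() == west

// maze.move(dir='east') == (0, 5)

// stack.pop() == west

// maze.move(dir='east') == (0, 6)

// stack.pop() == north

// maze.move(dir='south') == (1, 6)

// stack.pop() == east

// maze.move(dir='west') == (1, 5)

// stack.pop() == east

// maze.move(dir='west') == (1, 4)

// stack.pop() == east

// maze.move(dir='west') == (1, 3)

// stack.pop() == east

// maze.move(dir='west') == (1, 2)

// maze.sense(dir='north') == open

// stack.push(x='north') == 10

// maze.move(dir='north') == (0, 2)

// maze.sense(dir='west') == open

// stack.push(x='west') == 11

// maze.move(dir='west') == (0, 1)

// maze.sense(dir='west') == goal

// maze.move(dir='west') == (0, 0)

Answer: (0, 0)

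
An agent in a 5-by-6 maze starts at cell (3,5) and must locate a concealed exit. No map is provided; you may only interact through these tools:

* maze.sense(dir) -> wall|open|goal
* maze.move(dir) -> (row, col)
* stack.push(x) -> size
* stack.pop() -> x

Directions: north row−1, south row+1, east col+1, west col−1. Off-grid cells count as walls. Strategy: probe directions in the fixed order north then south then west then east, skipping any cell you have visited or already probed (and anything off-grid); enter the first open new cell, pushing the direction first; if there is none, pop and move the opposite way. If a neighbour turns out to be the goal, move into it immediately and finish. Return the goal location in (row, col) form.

>>> maze.sense dir→north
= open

>>> stack.push x→north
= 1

>>> maze.move dir→north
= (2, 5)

>>> maze.sense dir→north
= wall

>>> maze.sense dir→west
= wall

>>> stack.pop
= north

>>> maze.move dir→south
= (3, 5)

>>> maze.sense dir→south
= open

>>> stack.push x→south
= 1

>>> maze.move dir→south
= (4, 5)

>>> maze.sense dir→west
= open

>>> stack.push x→west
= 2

>>> maze.move dir→west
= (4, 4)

>>> maze.sense dir→north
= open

>>> stack.push x→north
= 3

>>> maze.move dir→north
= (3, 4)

>>> maze.sense dir→west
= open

>>> stack.push x→west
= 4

>>> maze.move dir→west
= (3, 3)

>>> maze.sense dir→north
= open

>>> stack.push x→north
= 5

>>> maze.move dir→north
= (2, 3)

>>> maze.sense dir→north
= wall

>>> maze.sense dir→west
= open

>>> stack.push x→west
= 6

>>> maze.move dir→west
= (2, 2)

>>> maze.sense dir→north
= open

>>> stack.push x→north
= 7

>>> maze.move dir→north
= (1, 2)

>>> maze.sense dir→north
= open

>>> stack.push x→north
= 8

>>> maze.move dir→north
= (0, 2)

>>> maze.sense dir→west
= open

>>> stack.push x→west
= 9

>>> maze.move dir→west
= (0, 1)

>>> maze.sense dir→south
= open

>>> stack.push x→south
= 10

>>> maze.move dir→south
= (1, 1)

>>> maze.sense dir→south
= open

>>> stack.push x→south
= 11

>>> maze.move dir→south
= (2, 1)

>>> maze.sense dir→south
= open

>>> stack.push x→south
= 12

>>> maze.move dir→south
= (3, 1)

>>> maze.sense dir→south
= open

>>> stack.push x→south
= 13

>>> maze.move dir→south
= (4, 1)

>>> maze.sense dir→west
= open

>>> stack.push x→west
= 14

>>> maze.move dir→west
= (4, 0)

>>> maze.sense dir→north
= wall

>>> stack.pop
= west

>>> maze.move dir→east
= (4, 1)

>>> maze.sense dir→east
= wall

>>> stack.pop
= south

>>> maze.move dir→north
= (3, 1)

>>> maze.sense dir→east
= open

>>> stack.push x→east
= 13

>>> maze.move dir→east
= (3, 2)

>>> stack.pop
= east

>>> maze.move dir→west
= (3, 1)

>>> stack.pop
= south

>>> maze.move dir→north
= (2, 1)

>>> maze.sense dir→west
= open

>>> stack.push x→west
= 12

>>> maze.move dir→west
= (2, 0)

>>> maze.sense dir→north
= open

>>> stack.push x→north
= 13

>>> maze.move dir→north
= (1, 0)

>>> maze.sense dir→north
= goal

>>> maze.move dir→north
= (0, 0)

Answer: (0, 0)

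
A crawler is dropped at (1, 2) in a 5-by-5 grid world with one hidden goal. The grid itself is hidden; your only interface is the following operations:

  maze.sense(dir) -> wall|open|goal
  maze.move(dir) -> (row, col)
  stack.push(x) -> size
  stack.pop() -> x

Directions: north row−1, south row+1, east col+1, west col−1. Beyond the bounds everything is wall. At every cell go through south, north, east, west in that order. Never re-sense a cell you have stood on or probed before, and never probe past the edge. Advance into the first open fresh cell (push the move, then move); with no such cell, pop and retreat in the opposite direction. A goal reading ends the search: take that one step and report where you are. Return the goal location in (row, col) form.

I invoke sense passing dir='south', → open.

Calling push passing x='south', and see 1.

I invoke move passing dir='south', which returns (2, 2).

I run sense passing dir='south', and observe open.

Next I call push passing x='south', yielding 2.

Calling move passing dir='south', and observe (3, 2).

I use sense passing dir='south', which returns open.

Calling push passing x='south', which returns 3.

I call move passing dir='south', and get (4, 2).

Next I call sense passing dir='east', giving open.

Calling push passing x='east', → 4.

Calling move passing dir='east', → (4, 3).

Invoking sense passing dir='north', and observe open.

Next I call push passing x='north', — result: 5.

Next I call move passing dir='north', and see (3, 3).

I try sense passing dir='north', and observe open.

Invoking push passing x='north', and see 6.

I use move passing dir='north', and get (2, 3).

I call sense passing dir='north', yielding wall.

Next I call sense passing dir='east', yielding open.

I run push passing x='east', and observe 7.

I run move passing dir='east', : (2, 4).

Invoking sense passing dir='south', which returns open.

Next I call push passing x='south', and see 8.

I use move passing dir='south', and see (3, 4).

Next I call sense passing dir='south', giving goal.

Now I run move passing dir='south', → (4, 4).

Answer: (4, 4)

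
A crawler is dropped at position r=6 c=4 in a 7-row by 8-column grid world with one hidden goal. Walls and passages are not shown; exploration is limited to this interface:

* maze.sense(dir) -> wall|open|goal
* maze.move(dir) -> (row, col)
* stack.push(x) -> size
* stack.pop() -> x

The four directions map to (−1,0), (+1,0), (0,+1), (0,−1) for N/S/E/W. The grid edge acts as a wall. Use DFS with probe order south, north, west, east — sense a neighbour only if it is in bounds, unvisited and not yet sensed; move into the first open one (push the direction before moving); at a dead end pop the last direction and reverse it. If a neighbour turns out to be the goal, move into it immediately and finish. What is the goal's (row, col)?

-> sense(dir=north)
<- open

-> push(x=north)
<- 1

-> move(dir=north)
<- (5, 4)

-> sense(dir=north)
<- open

-> push(x=north)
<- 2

-> move(dir=north)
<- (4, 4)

-> sense(dir=north)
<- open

-> push(x=north)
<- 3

-> move(dir=north)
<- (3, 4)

-> sense(dir=north)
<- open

-> push(x=north)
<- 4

-> move(dir=north)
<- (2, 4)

-> sense(dir=north)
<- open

-> push(x=north)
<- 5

-> move(dir=north)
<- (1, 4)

-> sense(dir=north)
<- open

-> push(x=north)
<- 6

-> move(dir=north)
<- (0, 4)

-> sense(dir=west)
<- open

-> push(x=west)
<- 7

-> move(dir=west)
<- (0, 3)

-> sense(dir=south)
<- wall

-> sense(dir=west)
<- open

-> push(x=west)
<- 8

-> move(dir=west)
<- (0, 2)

-> sense(dir=south)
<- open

-> push(x=south)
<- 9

-> move(dir=south)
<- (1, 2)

-> sense(dir=south)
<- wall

-> sense(dir=west)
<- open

-> push(x=west)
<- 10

-> move(dir=west)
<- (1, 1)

-> sense(dir=south)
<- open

-> push(x=south)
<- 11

-> move(dir=south)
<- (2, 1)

-> sense(dir=south)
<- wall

-> sense(dir=west)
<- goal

-> move(dir=west)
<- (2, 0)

Answer: (2, 0)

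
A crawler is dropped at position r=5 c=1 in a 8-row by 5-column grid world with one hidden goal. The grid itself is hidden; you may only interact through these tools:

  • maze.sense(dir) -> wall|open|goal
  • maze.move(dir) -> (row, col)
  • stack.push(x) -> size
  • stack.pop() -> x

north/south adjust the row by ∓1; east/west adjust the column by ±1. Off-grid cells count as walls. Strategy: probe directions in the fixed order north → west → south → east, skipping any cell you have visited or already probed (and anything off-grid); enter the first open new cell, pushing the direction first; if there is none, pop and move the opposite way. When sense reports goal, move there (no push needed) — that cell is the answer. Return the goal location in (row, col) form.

% sense(dir→north) => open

% push(x→north) => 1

% move(dir→north) => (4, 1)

% sense(dir→north) => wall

% sense(dir→west) => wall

% sense(dir→east) => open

% push(x→east) => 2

% move(dir→east) => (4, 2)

% sense(dir→north) => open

% push(x→north) => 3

% move(dir→north) => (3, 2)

% sense(dir→north) => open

% push(x→north) => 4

% move(dir→north) => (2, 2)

% sense(dir→north) => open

% push(x→north) => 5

% move(dir→north) => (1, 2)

% sense(dir→north) => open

% push(x→north) => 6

% move(dir→north) => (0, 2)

% sense(dir→west) => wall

% sense(dir→east) => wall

% pop() => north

% move(dir→south) => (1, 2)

% sense(dir→west) => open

% push(x→west) => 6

% move(dir→west) => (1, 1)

% sense(dir→west) => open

% push(x→west) => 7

% move(dir→west) => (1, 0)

% sense(dir→north) => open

% push(x→north) => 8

% move(dir→north) => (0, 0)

% pop() => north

% move(dir→south) => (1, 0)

% sense(dir→south) => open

% push(x→south) => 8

% move(dir→south) => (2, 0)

% sense(dir→south) => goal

% move(dir→south) => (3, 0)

Answer: (3, 0)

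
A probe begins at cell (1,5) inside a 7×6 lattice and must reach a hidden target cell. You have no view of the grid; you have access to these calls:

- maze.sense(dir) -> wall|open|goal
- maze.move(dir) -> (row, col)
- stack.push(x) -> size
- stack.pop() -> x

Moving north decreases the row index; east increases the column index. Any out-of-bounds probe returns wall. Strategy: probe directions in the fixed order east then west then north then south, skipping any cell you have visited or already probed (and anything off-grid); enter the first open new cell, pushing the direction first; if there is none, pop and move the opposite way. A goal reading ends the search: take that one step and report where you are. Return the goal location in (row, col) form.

> maze.sense dir: west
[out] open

> stack.push x: west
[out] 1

> maze.move dir: west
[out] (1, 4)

> maze.sense dir: west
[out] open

> stack.push x: west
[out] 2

> maze.move dir: west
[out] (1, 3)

> maze.sense dir: west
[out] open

> stack.push x: west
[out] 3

> maze.move dir: west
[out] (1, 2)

> maze.sense dir: west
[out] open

> stack.push x: west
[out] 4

> maze.move dir: west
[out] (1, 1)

> maze.sense dir: west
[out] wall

> maze.sense dir: north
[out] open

> stack.push x: north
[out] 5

> maze.move dir: north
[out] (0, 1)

> maze.sense dir: east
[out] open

> stack.push x: east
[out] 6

> maze.move dir: east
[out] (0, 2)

> maze.sense dir: east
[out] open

> stack.push x: east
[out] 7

> maze.move dir: east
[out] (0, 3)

> maze.sense dir: east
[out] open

> stack.push x: east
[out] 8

> maze.move dir: east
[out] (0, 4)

> maze.sense dir: east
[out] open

> stack.push x: east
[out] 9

> maze.move dir: east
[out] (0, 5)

> stack.pop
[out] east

> maze.move dir: west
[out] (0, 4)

> stack.pop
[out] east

> maze.move dir: west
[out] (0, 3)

> stack.pop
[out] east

> maze.move dir: west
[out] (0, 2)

> stack.pop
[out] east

> maze.move dir: west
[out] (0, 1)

> maze.sense dir: west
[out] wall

> stack.pop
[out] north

> maze.move dir: south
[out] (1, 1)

> maze.sense dir: south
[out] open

> stack.push x: south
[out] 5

> maze.move dir: south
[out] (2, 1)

> maze.sense dir: east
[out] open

> stack.push x: east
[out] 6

> maze.move dir: east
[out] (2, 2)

> maze.sense dir: east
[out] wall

> maze.sense dir: south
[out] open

> stack.push x: south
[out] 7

> maze.move dir: south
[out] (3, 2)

> maze.sense dir: east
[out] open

> stack.push x: east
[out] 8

> maze.move dir: east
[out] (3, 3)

> maze.sense dir: east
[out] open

> stack.push x: east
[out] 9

> maze.move dir: east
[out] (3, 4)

> maze.sense dir: east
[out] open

> stack.push x: east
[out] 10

> maze.move dir: east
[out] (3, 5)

> maze.sense dir: north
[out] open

> stack.push x: north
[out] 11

> maze.move dir: north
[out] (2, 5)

> maze.sense dir: west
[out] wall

> stack.pop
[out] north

> maze.move dir: south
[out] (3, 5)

> maze.sense dir: south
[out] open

> stack.push x: south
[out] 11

> maze.move dir: south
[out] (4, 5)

> maze.sense dir: west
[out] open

> stack.push x: west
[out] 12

> maze.move dir: west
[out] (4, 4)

> maze.sense dir: west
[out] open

> stack.push x: west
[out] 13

> maze.move dir: west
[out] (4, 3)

> maze.sense dir: west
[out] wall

> maze.sense dir: south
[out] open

> stack.push x: south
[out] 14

> maze.move dir: south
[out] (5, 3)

> maze.sense dir: east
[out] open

> stack.push x: east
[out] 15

> maze.move dir: east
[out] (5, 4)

> maze.sense dir: east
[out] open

> stack.push x: east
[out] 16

> maze.move dir: east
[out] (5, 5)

> maze.sense dir: south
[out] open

> stack.push x: south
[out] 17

> maze.move dir: south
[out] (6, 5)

> maze.sense dir: west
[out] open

> stack.push x: west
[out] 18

> maze.move dir: west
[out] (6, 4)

> maze.sense dir: west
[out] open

> stack.push x: west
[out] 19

> maze.move dir: west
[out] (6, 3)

> maze.sense dir: west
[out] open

> stack.push x: west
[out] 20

> maze.move dir: west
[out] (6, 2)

> maze.sense dir: west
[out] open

> stack.push x: west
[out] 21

> maze.move dir: west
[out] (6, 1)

> maze.sense dir: west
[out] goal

> maze.move dir: west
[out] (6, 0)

Answer: (6, 0)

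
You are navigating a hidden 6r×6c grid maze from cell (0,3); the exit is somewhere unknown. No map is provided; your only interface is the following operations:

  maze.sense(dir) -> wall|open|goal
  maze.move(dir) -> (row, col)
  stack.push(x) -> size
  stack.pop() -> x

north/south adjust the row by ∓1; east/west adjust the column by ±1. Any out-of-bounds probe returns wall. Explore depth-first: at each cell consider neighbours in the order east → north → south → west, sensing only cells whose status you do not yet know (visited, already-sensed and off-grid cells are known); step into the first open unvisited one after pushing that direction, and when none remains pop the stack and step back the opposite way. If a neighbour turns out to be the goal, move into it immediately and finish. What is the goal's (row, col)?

# maze.sense(dir=east) => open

# stack.push(x=east) => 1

# maze.move(dir=east) => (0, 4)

# maze.sense(dir=east) => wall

# maze.sense(dir=south) => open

# stack.push(x=south) => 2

# maze.move(dir=south) => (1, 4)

# maze.sense(dir=east) => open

# stack.push(x=east) => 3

# maze.move(dir=east) => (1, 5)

# maze.sense(dir=south) => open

# stack.push(x=south) => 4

# maze.move(dir=south) => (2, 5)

# maze.sense(dir=south) => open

# stack.push(x=south) => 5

# maze.move(dir=south) => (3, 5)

# maze.sense(dir=south) => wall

# maze.sense(dir=west) => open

# stack.push(x=west) => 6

# maze.move(dir=west) => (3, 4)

# maze.sense(dir=north) => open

# stack.push(x=north) => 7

# maze.move(dir=north) => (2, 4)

# maze.sense(dir=west) => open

# stack.push(x=west) => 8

# maze.move(dir=west) => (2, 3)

# maze.sense(dir=north) => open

# stack.push(x=north) => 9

# maze.move(dir=north) => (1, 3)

# maze.sense(dir=west) => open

# stack.push(x=west) => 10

# maze.move(dir=west) => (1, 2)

# maze.sense(dir=north) => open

# stack.push(x=north) => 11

# maze.move(dir=north) => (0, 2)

# maze.sense(dir=west) => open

# stack.push(x=west) => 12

# maze.move(dir=west) => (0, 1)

# maze.sense(dir=south) => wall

# maze.sense(dir=west) => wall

# stack.pop() => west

# maze.move(dir=east) => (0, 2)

# stack.pop() => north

# maze.move(dir=south) => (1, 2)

# maze.sense(dir=south) => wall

# stack.pop() => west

# maze.move(dir=east) => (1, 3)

# stack.pop() => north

# maze.move(dir=south) => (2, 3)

# maze.sense(dir=south) => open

# stack.push(x=south) => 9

# maze.move(dir=south) => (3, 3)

# maze.sense(dir=south) => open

# stack.push(x=south) => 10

# maze.move(dir=south) => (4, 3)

# maze.sense(dir=east) => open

# stack.push(x=east) => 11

# maze.move(dir=east) => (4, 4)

# maze.sense(dir=south) => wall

# stack.pop() => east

# maze.move(dir=west) => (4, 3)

# maze.sense(dir=south) => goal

# maze.move(dir=south) => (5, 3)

Answer: (5, 3)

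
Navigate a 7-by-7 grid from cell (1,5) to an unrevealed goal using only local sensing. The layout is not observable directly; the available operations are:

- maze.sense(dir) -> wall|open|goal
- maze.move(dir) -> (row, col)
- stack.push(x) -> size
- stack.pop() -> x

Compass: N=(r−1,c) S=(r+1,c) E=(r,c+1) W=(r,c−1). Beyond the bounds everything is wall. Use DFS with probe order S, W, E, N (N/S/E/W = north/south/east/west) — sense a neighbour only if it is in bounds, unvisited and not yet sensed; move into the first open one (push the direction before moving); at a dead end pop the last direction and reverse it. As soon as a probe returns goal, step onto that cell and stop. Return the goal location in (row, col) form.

I run maze.sense using south, : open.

Now I run stack.push using south, yielding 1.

Using maze.move using south, giving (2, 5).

Next I call maze.sense using south, : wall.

Then maze.sense using west, → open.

I use stack.push using west, and observe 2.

Calling maze.move using west, which returns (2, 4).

I run maze.sense using south, → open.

Next I call stack.push using south, and observe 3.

I try maze.move using south, yielding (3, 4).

Invoking maze.sense using south, → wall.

I use maze.sense using west, : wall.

Now I run stack.pop(), : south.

Then maze.move using north, : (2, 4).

I invoke maze.sense using west, yielding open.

I call stack.push using west, — result: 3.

Calling maze.move using west, giving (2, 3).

Calling maze.sense using west, → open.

I run stack.push using west, — result: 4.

I use maze.move using west, and observe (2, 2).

Next I call maze.sense using south, → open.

I run stack.push using south, and observe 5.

Calling maze.move using south, which returns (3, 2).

I run maze.sense using south, — result: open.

I run stack.push using south, and get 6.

Then maze.move using south, → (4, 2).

Invoking maze.sense using south, and observe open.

Now I run stack.push using south, which returns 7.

I try maze.move using south, giving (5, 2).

Now I run maze.sense using south, which returns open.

Then stack.push using south, and get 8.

Using maze.move using south, which returns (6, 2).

Now I run maze.sense using west, : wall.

Invoking maze.sense using east, which returns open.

Now I run stack.push using east, and observe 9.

Calling maze.move using east, giving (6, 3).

Then maze.sense using east, and see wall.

I run maze.sense using north, giving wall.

Calling stack.pop(), yielding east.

I call maze.move using west, giving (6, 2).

I invoke stack.pop, yielding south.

I call maze.move using north, and observe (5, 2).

Invoking maze.sense using west, which returns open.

Then stack.push using west, giving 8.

Using maze.move using west, : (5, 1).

Calling maze.sense using west, yielding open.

I call stack.push using west, which returns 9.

Then maze.move using west, giving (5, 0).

Next I call maze.sense using south, giving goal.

Next I call maze.move using south, → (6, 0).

Answer: (6, 0)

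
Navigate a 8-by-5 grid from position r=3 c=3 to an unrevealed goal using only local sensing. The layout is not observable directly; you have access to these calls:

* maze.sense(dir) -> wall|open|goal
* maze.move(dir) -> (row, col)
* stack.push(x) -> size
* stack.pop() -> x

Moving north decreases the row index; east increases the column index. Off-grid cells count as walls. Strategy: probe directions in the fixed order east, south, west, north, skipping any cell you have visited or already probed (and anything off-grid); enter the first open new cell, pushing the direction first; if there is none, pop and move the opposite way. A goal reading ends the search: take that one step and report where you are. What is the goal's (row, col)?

-> sense(east)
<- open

-> push(east)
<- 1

-> move(east)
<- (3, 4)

-> sense(south)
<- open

-> push(south)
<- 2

-> move(south)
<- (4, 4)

-> sense(south)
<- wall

-> sense(west)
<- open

-> push(west)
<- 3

-> move(west)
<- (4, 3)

-> sense(south)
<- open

-> push(south)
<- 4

-> move(south)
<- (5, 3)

-> sense(south)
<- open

-> push(south)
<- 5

-> move(south)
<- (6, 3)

-> sense(east)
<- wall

-> sense(south)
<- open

-> push(south)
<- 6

-> move(south)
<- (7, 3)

-> sense(east)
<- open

-> push(east)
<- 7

-> move(east)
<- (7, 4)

-> pop()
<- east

-> move(west)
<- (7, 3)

-> sense(west)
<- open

-> push(west)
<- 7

-> move(west)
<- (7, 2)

-> sense(west)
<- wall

-> sense(north)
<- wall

-> pop()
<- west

-> move(east)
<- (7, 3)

-> pop()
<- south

-> move(north)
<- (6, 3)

-> pop()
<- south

-> move(north)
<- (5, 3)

-> sense(west)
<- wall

-> pop()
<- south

-> move(north)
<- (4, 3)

-> sense(west)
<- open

-> push(west)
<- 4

-> move(west)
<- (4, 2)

-> sense(west)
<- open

-> push(west)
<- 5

-> move(west)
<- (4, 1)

-> sense(south)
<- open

-> push(south)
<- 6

-> move(south)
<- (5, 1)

-> sense(south)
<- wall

-> sense(west)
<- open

-> push(west)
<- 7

-> move(west)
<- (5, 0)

-> sense(south)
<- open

-> push(south)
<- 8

-> move(south)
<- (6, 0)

-> sense(south)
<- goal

-> move(south)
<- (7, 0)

Answer: (7, 0)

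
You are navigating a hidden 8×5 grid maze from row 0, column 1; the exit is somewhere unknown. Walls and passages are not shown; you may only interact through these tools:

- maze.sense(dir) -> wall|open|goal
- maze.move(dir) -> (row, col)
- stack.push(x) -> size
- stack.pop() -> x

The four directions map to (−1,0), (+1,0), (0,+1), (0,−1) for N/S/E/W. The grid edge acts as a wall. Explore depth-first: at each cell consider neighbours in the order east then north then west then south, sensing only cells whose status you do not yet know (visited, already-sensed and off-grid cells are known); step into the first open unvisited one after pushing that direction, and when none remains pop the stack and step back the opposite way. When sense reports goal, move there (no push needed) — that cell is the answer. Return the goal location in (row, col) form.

;; 1. maze.sense(east) : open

;; 2. stack.push(east) : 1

;; 3. maze.move(east) : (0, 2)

;; 4. maze.sense(east) : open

;; 5. stack.push(east) : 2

;; 6. maze.move(east) : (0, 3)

;; 7. maze.sense(east) : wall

;; 8. maze.sense(south) : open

;; 9. stack.push(south) : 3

;; 10. maze.move(south) : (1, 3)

;; 11. maze.sense(east) : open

;; 12. stack.push(east) : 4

;; 13. maze.move(east) : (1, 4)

;; 14. maze.sense(south) : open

;; 15. stack.push(south) : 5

;; 16. maze.move(south) : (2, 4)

;; 17. maze.sense(west) : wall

;; 18. maze.sense(south) : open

;; 19. stack.push(south) : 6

;; 20. maze.move(south) : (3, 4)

;; 21. maze.sense(west) : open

;; 22. stack.push(west) : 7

;; 23. maze.move(west) : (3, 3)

;; 24. maze.sense(west) : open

;; 25. stack.push(west) : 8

;; 26. maze.move(west) : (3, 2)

;; 27. maze.sense(north) : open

;; 28. stack.push(north) : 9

;; 29. maze.move(north) : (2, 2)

;; 30. maze.sense(north) : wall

;; 31. maze.sense(west) : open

;; 32. stack.push(west) : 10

;; 33. maze.move(west) : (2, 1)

;; 34. maze.sense(north) : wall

;; 35. maze.sense(west) : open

;; 36. stack.push(west) : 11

;; 37. maze.move(west) : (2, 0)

;; 38. maze.sense(north) : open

;; 39. stack.push(north) : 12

;; 40. maze.move(north) : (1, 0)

;; 41. maze.sense(north) : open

;; 42. stack.push(north) : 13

;; 43. maze.move(north) : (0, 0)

;; 44. stack.pop() : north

;; 45. maze.move(south) : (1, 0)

;; 46. stack.pop() : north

;; 47. maze.move(south) : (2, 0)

;; 48. maze.sense(south) : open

;; 49. stack.push(south) : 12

;; 50. maze.move(south) : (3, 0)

;; 51. maze.sense(east) : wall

;; 52. maze.sense(south) : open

;; 53. stack.push(south) : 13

;; 54. maze.move(south) : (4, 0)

;; 55. maze.sense(east) : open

;; 56. stack.push(east) : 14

;; 57. maze.move(east) : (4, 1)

;; 58. maze.sense(east) : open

;; 59. stack.push(east) : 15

;; 60. maze.move(east) : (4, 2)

;; 61. maze.sense(east) : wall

;; 62. maze.sense(south) : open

;; 63. stack.push(south) : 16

;; 64. maze.move(south) : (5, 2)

;; 65. maze.sense(east) : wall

;; 66. maze.sense(west) : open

;; 67. stack.push(west) : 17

;; 68. maze.move(west) : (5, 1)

;; 69. maze.sense(west) : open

;; 70. stack.push(west) : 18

;; 71. maze.move(west) : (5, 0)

;; 72. maze.sense(south) : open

;; 73. stack.push(south) : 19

;; 74. maze.move(south) : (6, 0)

;; 75. maze.sense(east) : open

;; 76. stack.push(east) : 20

;; 77. maze.move(east) : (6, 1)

;; 78. maze.sense(east) : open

;; 79. stack.push(east) : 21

;; 80. maze.move(east) : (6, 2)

;; 81. maze.sense(east) : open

;; 82. stack.push(east) : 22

;; 83. maze.move(east) : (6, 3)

;; 84. maze.sense(east) : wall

;; 85. maze.sense(south) : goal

;; 86. maze.move(south) : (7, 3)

Answer: (7, 3)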